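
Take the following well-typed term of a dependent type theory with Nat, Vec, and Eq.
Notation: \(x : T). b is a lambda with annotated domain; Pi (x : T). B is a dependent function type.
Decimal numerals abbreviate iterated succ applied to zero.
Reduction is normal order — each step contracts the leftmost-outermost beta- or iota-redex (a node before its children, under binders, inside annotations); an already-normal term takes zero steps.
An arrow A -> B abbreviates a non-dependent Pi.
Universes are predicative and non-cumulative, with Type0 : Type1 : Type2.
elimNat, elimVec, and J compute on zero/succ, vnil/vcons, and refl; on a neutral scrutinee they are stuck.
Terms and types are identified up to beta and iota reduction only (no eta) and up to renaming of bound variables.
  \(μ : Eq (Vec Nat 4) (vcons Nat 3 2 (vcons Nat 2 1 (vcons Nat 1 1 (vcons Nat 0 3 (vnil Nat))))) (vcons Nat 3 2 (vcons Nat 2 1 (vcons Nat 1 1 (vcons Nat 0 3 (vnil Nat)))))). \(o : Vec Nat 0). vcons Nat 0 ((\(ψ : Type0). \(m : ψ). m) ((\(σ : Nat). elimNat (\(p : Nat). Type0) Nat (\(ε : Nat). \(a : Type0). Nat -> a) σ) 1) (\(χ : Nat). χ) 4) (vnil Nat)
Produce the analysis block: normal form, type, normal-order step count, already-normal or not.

resulting normal form:
  \(μ : Eq (Vec Nat 4) (vcons Nat 3 2 (vcons Nat 2 1 (vcons Nat 1 1 (vcons Nat 0 3 (vnil Nat))))) (vcons Nat 3 2 (vcons Nat 2 1 (vcons Nat 1 1 (vcons Nat 0 3 (vnil Nat)))))). \(o : Vec Nat 0). vcons Nat 0 4 (vnil Nat)
type:
  Eq (Vec Nat 4) (vcons Nat 3 2 (vcons Nat 2 1 (vcons Nat 1 1 (vcons Nat 0 3 (vnil Nat))))) (vcons Nat 3 2 (vcons Nat 2 1 (vcons Nat 1 1 (vcons Nat 0 3 (vnil Nat))))) -> Vec Nat 0 -> Vec Nat 1
normal-order step count: 3
started in normal form: no
first contracted redex: a beta-redex


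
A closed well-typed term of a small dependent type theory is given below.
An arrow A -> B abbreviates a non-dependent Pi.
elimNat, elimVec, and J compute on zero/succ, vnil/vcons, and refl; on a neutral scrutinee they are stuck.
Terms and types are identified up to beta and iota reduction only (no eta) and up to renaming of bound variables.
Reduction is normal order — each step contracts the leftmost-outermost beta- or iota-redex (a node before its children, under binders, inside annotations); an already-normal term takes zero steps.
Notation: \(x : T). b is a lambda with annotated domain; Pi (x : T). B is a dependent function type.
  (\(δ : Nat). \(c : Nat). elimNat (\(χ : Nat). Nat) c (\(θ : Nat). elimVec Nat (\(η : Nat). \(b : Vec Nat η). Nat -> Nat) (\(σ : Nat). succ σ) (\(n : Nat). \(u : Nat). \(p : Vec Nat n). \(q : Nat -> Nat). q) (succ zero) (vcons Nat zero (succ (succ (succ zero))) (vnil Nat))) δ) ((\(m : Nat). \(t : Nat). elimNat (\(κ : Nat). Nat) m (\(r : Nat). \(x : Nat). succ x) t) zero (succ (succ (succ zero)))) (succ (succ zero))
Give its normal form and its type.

reduced normal form:
  succ (succ (succ (succ (succ zero))))
inferred type:
  Nat


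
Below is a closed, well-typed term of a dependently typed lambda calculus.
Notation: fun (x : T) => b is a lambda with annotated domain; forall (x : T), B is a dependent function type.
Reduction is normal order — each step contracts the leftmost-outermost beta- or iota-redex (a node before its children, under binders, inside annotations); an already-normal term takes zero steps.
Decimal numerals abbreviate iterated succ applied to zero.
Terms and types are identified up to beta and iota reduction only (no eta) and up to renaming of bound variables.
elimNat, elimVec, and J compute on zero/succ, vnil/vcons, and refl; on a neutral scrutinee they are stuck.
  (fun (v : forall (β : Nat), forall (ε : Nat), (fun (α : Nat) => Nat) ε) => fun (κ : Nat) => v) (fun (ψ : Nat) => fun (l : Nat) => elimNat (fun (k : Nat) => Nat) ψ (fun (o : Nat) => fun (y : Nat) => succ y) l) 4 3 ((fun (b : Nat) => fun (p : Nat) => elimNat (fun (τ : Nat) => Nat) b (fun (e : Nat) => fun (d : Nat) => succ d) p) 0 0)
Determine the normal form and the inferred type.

reduced normal form:
  3
type:
  Nat


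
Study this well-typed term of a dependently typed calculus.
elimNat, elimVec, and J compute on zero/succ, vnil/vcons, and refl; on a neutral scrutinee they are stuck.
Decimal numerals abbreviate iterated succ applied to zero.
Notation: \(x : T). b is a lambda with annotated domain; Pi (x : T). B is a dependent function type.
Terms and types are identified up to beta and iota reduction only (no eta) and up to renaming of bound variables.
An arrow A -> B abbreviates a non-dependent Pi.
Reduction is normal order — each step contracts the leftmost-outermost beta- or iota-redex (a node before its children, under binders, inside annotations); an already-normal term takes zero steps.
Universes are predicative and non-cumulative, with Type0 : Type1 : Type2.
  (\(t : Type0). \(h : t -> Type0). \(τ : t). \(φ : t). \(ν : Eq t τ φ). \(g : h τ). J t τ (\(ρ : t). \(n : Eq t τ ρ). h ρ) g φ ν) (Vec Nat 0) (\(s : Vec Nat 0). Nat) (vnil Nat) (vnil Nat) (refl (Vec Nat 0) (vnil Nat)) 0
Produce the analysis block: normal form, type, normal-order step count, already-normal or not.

reduced normal form:
  0
the term's type:
  Nat
normal-order step count: 7
term was already normal: no
first redex: a beta-redex


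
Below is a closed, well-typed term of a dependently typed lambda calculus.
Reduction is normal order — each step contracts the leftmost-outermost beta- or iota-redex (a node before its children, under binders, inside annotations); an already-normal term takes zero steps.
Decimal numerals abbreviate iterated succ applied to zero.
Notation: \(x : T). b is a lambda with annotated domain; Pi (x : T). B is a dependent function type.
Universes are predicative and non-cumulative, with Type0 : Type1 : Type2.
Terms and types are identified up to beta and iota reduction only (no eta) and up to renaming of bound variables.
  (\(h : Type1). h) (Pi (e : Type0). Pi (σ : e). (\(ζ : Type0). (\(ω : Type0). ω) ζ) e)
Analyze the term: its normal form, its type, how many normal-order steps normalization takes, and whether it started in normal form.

resulting normal form:
  Pi (h : Type0). Pi (e : h). h
type:
  Type1
reduction steps (normal order): 3
term was already normal: no
first contracted redex: a beta-redex


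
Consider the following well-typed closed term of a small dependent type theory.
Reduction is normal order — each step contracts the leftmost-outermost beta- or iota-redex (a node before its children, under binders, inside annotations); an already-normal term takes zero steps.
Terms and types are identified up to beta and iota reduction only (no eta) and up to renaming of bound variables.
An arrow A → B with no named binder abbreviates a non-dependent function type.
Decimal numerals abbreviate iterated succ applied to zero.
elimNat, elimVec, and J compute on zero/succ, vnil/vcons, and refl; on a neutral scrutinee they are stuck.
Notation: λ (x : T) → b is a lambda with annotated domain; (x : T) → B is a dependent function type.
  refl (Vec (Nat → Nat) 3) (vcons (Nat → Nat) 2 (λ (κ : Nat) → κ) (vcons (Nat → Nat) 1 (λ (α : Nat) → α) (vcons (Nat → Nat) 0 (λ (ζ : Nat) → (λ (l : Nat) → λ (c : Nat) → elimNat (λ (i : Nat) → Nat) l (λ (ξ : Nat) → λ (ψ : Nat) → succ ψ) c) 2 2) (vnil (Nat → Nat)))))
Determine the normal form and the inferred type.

reduced normal form:
  refl (Vec (Nat → Nat) 3) (vcons (Nat → Nat) 2 (λ (κ : Nat) → κ) (vcons (Nat → Nat) 1 (λ (α : Nat) → α) (vcons (Nat → Nat) 0 (λ (ζ : Nat) → 4) (vnil (Nat → Nat)))))
type:
  Eq (Vec (Nat → Nat) 3) (vcons (Nat → Nat) 2 (λ (κ : Nat) → κ) (vcons (Nat → Nat) 1 (λ (α : Nat) → α) (vcons (Nat → Nat) 0 (λ (ζ : Nat) → 4) (vnil (Nat → Nat))))) (vcons (Nat → Nat) 2 (λ (l : Nat) → l) (vcons (Nat → Nat) 1 (λ (c : Nat) → c) (vcons (Nat → Nat) 0 (λ (i : Nat) → 4) (vnil (Nat → Nat)))))


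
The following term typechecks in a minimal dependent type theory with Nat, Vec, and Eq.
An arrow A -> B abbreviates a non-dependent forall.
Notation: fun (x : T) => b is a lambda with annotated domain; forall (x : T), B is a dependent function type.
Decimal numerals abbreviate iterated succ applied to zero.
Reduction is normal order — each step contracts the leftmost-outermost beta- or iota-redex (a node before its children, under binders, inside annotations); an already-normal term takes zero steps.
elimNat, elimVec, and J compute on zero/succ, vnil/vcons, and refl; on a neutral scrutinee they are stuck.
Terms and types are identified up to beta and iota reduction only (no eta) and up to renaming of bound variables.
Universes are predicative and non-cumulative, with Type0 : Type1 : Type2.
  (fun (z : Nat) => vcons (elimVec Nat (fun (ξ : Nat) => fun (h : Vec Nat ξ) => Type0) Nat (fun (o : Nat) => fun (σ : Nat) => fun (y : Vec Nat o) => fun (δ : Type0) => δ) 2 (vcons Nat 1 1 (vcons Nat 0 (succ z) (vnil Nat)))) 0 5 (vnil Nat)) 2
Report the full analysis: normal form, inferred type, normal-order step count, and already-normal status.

reduced normal form:
  vcons Nat 0 5 (vnil Nat)
type:
  Vec Nat 1
steps to reach normal form (normal order): 12
started in normal form: no
first redex: a beta-redex


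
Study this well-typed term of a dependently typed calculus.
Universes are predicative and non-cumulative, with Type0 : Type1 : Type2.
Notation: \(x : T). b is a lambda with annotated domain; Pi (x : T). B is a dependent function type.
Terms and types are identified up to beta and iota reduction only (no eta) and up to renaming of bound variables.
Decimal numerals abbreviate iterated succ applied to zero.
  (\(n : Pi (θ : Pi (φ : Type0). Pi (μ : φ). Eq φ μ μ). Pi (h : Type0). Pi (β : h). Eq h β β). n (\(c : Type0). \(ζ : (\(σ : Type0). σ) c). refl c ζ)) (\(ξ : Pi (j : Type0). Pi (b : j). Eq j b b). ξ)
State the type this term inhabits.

the term's type:
  Pi (n : Type0). Pi (θ : n). Eq n θ θ


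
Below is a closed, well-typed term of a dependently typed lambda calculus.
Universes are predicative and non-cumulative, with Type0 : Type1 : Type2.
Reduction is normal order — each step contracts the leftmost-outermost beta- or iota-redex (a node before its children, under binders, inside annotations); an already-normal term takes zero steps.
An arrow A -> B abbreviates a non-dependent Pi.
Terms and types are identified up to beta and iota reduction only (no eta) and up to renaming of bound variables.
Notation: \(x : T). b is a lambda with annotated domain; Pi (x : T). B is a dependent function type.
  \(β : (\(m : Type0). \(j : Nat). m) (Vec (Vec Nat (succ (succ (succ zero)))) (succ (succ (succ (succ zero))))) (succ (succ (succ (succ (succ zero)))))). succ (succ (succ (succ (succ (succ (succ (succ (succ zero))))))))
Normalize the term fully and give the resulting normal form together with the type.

resulting normal form:
  \(β : Vec (Vec Nat (succ (succ (succ zero)))) (succ (succ (succ (succ zero))))). succ (succ (succ (succ (succ (succ (succ (succ (succ zero))))))))
the term's type:
  Vec (Vec Nat (succ (succ (succ zero)))) (succ (succ (succ (succ zero)))) -> Nat


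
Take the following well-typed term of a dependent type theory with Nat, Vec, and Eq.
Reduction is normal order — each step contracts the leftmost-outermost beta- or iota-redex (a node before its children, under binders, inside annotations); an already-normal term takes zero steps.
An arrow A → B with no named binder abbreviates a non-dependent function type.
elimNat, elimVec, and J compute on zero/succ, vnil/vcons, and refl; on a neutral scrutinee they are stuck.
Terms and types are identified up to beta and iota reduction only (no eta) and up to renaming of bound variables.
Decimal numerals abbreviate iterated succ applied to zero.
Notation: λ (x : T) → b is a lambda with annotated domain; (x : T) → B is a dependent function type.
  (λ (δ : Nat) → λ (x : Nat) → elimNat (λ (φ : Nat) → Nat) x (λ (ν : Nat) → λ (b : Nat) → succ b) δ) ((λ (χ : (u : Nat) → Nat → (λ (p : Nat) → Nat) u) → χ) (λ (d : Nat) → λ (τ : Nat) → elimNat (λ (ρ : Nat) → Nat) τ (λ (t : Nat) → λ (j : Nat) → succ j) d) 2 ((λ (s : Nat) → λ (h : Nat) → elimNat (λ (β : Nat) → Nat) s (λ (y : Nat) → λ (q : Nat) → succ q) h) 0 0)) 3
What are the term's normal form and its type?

reduced normal form:
  5
inferred type:
  Nat


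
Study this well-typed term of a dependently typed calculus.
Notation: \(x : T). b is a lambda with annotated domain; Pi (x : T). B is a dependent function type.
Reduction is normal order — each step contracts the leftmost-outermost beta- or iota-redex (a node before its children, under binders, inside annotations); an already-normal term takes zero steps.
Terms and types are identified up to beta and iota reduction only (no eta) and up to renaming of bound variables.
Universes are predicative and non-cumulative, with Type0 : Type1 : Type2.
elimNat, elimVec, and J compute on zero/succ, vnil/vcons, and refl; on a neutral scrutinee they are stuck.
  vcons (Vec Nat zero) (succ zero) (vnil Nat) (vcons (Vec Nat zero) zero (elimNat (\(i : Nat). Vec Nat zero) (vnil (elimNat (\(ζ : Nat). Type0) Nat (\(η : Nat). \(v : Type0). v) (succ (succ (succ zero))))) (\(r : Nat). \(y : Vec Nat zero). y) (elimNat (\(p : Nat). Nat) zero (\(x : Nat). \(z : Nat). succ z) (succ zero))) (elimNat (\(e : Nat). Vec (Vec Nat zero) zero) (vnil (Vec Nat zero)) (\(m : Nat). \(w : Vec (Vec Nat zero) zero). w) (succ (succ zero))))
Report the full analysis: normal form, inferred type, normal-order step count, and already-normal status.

reduced normal form:
  vcons (Vec Nat zero) (succ zero) (vnil Nat) (vcons (Vec Nat zero) zero (vnil Nat) (vnil (Vec Nat zero)))
the term's type:
  Vec (Vec Nat zero) (succ (succ zero))
reduction steps (normal order): 25
term was already normal: no
first contracted redex: an elimNat iota-redex


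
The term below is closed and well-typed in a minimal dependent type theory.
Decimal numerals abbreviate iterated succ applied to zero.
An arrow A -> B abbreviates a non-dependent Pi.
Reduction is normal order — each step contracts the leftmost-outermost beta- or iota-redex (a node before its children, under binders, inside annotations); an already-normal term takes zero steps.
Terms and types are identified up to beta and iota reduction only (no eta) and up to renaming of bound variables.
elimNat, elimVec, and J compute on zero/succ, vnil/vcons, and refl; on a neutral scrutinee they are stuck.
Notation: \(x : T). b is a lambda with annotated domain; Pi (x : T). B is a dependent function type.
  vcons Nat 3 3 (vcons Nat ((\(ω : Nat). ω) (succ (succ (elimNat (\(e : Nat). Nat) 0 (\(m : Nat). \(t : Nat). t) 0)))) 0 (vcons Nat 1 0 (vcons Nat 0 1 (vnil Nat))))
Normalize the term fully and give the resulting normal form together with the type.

resulting normal form:
  vcons Nat 3 3 (vcons Nat 2 0 (vcons Nat 1 0 (vcons Nat 0 1 (vnil Nat))))
type:
  Vec Nat 4
observation: normalization takes exactly 2 steps under the normal-order strategy.


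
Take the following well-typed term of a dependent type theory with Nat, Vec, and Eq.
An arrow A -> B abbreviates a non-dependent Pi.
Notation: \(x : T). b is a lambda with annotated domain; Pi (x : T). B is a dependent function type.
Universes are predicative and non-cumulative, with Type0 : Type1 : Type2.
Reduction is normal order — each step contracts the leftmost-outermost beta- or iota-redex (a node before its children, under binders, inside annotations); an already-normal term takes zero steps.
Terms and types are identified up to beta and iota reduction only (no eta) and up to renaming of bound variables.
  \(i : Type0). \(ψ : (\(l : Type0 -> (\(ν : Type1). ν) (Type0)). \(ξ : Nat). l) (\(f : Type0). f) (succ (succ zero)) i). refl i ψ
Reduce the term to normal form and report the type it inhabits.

reduced normal form:
  \(i : Type0). \(ψ : i). refl i ψ
the term's type:
  Pi (i : Type0). Pi (ψ : i). Eq i ψ ψ


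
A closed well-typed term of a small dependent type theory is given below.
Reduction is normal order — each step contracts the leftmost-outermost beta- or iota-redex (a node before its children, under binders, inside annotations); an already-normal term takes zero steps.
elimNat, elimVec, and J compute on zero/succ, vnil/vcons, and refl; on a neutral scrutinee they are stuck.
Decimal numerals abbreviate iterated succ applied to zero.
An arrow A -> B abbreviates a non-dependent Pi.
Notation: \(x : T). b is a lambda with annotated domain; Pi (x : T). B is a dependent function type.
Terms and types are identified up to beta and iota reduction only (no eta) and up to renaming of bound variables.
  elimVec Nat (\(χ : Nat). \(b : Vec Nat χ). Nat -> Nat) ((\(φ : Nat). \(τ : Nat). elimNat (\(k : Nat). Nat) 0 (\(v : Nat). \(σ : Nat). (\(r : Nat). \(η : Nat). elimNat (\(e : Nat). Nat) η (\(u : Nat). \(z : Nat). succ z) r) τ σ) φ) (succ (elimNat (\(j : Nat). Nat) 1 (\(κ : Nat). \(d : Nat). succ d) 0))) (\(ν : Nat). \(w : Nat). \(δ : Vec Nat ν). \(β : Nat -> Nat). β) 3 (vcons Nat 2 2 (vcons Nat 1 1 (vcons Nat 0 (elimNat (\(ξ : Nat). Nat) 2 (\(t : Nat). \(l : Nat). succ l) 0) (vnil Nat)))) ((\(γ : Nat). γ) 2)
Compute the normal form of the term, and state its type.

reduced normal form:
  4
the term's type:
  Nat
observation: reduction starts at an elimVec iota-redex, and 46 normal-order steps reach the normal form.


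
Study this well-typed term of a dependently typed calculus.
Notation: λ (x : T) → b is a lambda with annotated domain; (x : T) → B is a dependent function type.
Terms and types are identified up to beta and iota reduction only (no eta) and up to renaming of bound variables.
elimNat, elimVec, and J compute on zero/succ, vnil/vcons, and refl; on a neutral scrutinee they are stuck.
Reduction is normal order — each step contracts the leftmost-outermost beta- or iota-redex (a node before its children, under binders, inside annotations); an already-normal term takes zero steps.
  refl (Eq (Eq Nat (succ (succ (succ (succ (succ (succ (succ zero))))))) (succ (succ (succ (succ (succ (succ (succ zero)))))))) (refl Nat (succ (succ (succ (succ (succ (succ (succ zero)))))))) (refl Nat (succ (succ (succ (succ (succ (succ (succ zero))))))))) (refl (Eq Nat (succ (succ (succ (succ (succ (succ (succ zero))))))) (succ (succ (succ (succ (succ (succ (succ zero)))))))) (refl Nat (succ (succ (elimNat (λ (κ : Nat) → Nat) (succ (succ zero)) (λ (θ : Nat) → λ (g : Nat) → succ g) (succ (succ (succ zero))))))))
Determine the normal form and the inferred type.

normal form:
  refl (Eq (Eq Nat (succ (succ (succ (succ (succ (succ (succ zero))))))) (succ (succ (succ (succ (succ (succ (succ zero)))))))) (refl Nat (succ (succ (succ (succ (succ (succ (succ zero)))))))) (refl Nat (succ (succ (succ (succ (succ (succ (succ zero))))))))) (refl (Eq Nat (succ (succ (succ (succ (succ (succ (succ zero))))))) (succ (succ (succ (succ (succ (succ (succ zero)))))))) (refl Nat (succ (succ (succ (succ (succ (succ (succ zero)))))))))
the term's type:
  Eq (Eq (Eq Nat (succ (succ (succ (succ (succ (succ (succ zero))))))) (succ (succ (succ (succ (succ (succ (succ zero)))))))) (refl Nat (succ (succ (succ (succ (succ (succ (succ zero)))))))) (refl Nat (succ (succ (succ (succ (succ (succ (succ zero))))))))) (refl (Eq Nat (succ (succ (succ (succ (succ (succ (succ zero))))))) (succ (succ (succ (succ (succ (succ (succ zero)))))))) (refl Nat (succ (succ (succ (succ (succ (succ (succ zero))))))))) (refl (Eq Nat (succ (succ (succ (succ (succ (succ (succ zero))))))) (succ (succ (succ (succ (succ (succ (succ zero)))))))) (refl Nat (succ (succ (succ (succ (succ (succ (succ zero)))))))))


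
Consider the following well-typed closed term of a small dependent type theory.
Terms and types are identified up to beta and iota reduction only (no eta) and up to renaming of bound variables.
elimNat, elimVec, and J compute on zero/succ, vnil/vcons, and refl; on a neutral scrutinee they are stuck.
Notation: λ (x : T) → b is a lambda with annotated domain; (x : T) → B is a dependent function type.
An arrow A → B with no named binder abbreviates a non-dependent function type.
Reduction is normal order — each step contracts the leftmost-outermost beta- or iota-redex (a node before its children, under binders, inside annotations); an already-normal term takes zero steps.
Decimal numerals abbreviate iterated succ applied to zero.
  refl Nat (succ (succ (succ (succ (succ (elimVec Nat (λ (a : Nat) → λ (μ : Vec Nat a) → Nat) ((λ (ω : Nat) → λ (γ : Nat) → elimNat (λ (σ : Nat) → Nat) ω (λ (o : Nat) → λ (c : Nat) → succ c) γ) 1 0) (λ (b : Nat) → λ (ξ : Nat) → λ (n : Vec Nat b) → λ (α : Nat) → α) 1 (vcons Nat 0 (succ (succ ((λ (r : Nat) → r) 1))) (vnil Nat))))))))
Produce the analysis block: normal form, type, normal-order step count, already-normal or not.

resulting normal form:
  refl Nat 6
the term's type:
  Eq Nat 6 6
normal-order step count: 9
started in normal form: no
first contracted redex: an elimVec iota-redex


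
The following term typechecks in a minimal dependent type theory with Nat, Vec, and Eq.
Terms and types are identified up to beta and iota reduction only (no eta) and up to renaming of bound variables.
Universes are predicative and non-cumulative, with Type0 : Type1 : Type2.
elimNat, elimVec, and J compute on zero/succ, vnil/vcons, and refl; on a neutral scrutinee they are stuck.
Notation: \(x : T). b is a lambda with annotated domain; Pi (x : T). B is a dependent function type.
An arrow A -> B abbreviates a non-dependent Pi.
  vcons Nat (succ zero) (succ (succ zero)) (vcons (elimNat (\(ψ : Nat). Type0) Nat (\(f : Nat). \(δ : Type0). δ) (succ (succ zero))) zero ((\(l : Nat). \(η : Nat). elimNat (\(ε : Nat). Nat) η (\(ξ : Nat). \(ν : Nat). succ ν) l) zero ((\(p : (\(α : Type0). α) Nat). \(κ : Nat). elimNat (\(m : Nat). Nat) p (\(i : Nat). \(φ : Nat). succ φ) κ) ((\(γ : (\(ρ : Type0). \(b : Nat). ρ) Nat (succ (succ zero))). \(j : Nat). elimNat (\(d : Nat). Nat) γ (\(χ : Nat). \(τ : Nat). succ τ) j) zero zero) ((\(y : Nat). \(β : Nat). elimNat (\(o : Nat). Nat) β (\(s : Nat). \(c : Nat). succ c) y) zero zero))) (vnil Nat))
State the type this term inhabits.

the term's type:
  Vec Nat (succ (succ zero))


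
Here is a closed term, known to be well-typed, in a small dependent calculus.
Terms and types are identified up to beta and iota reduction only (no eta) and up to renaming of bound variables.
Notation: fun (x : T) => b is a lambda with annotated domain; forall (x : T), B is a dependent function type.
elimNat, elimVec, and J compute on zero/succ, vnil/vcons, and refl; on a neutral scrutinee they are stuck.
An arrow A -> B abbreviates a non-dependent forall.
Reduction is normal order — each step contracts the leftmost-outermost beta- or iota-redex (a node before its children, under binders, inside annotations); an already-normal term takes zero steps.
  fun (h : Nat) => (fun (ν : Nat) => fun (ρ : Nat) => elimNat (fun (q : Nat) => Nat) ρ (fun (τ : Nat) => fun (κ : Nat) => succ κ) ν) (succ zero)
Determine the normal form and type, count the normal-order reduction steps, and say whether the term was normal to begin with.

resulting normal form:
  fun (h : Nat) => fun (ν : Nat) => succ ν
type:
  Nat -> Nat -> Nat
reduction steps (normal order): 5
started in normal form: no
first redex: a beta-redex


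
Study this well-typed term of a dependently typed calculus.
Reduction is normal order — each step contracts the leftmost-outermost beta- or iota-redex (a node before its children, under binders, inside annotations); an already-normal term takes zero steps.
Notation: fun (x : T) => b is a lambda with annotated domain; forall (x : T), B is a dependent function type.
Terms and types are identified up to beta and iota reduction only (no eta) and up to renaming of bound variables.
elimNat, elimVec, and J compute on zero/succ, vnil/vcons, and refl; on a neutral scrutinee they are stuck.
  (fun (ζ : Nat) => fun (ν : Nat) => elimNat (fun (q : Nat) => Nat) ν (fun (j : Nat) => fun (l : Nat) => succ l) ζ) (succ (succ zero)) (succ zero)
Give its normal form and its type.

resulting normal form:
  succ (succ (succ zero))
inferred type:
  Nat


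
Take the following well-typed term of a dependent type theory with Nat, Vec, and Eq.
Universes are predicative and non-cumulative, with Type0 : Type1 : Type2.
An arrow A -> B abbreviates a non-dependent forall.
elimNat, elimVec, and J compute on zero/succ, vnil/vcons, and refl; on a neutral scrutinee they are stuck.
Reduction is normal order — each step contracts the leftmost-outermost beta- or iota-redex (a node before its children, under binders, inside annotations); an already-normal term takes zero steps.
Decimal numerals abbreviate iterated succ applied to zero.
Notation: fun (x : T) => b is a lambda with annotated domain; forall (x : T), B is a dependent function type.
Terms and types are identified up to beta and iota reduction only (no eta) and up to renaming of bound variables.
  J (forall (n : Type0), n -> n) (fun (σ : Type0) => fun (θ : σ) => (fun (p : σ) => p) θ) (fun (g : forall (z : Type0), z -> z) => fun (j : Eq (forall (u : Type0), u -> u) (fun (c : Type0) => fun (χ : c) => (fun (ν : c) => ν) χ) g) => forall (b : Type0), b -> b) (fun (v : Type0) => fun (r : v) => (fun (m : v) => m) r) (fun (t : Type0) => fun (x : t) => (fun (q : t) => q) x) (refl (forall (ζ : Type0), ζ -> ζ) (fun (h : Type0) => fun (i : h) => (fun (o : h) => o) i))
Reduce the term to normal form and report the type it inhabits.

resulting normal form:
  fun (n : Type0) => fun (σ : n) => σ
inferred type:
  forall (n : Type0), n -> n
observation: 2 normal-order steps normalize the term, beginning with a J iota-redex.


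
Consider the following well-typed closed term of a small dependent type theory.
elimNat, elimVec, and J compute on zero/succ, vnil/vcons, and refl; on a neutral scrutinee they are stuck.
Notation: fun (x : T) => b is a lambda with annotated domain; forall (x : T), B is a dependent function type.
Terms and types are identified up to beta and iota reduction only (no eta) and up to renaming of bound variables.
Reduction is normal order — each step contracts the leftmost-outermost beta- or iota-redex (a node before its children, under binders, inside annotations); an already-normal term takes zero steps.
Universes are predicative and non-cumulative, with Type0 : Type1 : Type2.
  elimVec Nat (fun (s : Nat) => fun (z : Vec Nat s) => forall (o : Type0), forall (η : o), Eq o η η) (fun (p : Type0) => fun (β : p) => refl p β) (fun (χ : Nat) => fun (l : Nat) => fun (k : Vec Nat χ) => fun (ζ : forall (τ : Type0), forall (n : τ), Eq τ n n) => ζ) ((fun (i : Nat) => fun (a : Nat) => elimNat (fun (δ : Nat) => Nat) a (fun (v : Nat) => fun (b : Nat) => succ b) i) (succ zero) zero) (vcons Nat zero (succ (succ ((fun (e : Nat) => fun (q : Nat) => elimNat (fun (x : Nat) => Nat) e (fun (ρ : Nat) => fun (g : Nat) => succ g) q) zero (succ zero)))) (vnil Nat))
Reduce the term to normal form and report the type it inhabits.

resulting normal form:
  fun (s : Type0) => fun (z : s) => refl s z
inferred type:
  forall (s : Type0), forall (z : s), Eq s z z


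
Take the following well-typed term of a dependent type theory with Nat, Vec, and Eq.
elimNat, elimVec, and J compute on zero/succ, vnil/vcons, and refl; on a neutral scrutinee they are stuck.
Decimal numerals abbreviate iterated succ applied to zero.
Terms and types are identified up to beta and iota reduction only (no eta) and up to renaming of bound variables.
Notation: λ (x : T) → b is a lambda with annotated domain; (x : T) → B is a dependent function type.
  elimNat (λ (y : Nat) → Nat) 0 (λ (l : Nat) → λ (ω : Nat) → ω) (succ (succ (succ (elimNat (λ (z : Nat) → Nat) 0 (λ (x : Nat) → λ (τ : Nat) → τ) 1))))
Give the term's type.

type:
  Nat


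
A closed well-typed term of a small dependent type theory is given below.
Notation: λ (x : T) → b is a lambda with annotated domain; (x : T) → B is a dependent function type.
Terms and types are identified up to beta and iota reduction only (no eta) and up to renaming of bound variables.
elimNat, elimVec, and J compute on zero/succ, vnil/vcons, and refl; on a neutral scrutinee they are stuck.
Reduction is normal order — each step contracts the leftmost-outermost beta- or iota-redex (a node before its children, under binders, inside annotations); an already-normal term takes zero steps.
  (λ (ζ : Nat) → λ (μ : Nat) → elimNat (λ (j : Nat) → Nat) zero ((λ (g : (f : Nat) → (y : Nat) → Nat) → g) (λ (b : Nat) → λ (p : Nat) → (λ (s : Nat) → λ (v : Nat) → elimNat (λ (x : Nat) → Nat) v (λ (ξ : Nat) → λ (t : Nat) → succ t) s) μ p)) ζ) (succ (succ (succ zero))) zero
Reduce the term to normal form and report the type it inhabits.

normal form:
  zero
inferred type:
  Nat
observation: normalization takes exactly 24 steps under the normal-order strategy.


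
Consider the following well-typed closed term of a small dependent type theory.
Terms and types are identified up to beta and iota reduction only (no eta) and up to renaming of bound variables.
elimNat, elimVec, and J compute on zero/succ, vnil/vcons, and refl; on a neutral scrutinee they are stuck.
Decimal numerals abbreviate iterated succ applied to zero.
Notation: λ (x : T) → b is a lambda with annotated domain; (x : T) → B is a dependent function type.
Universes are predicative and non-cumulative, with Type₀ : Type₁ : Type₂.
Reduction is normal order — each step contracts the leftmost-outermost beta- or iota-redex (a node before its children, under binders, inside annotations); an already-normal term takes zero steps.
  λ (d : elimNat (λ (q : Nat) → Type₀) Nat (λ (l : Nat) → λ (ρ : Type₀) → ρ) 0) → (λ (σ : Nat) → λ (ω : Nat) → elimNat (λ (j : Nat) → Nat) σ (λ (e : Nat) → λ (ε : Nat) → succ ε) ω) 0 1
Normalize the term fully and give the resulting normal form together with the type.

normal form:
  λ (d : Nat) → 1
the term's type:
  (d : Nat) → Nat
observation: the leftmost-outermost redex is an elimNat iota-redex, and normalization takes 7 steps.


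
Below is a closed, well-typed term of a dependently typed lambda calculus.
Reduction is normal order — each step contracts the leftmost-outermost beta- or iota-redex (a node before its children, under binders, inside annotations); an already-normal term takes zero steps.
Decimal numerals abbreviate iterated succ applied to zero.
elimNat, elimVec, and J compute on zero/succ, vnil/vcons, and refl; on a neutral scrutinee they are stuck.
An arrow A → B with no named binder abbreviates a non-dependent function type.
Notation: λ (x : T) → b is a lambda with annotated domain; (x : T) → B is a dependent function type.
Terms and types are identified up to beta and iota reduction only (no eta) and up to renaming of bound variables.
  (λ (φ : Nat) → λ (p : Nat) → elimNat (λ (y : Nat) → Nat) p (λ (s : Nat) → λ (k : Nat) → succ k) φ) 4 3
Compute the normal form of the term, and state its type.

resulting normal form:
  7
the term's type:
  Nat
observation: the first redex contracted is a beta-redex; the normal form is reached in 15 normal-order steps.


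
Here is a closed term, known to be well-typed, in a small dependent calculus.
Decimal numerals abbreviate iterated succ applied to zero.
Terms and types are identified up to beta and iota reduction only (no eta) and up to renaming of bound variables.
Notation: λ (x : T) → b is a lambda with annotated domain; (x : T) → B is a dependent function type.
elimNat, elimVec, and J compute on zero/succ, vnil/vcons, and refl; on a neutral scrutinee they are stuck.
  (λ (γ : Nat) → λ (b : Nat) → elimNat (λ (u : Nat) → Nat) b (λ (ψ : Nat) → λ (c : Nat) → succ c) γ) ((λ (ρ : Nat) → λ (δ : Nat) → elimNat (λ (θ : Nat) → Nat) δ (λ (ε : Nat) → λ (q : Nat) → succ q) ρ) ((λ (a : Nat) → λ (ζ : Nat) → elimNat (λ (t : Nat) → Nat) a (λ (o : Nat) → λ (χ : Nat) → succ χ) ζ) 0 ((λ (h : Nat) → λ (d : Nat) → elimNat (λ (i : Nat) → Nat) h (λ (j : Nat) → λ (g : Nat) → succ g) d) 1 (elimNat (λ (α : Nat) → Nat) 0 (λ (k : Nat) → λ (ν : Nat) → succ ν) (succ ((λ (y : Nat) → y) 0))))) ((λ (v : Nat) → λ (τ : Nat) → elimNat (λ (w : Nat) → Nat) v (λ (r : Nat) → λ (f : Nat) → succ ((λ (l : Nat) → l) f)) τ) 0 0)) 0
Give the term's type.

type:
  Nat


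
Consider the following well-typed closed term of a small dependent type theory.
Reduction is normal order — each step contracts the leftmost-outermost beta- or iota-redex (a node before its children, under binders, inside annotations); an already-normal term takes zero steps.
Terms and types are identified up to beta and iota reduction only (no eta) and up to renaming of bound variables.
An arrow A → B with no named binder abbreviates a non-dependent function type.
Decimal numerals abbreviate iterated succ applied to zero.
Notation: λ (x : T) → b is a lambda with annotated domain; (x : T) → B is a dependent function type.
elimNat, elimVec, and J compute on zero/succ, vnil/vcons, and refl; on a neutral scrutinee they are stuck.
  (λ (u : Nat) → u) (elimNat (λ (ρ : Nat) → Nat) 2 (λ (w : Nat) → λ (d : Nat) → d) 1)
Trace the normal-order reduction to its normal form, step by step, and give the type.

reduction (normal order):
  (λ (u : Nat) → u) (elimNat (λ (ρ : Nat) → Nat) 2 (λ (w : Nat) → λ (d : Nat) → d) 1)
  ~> elimNat (λ (u : Nat) → Nat) 2 (λ (ρ : Nat) → λ (w : Nat) → w) 1
  ~> (λ (u : Nat) → λ (ρ : Nat) → ρ) 0 (elimNat (λ (w : Nat) → Nat) 2 (λ (d : Nat) → λ (ε : Nat) → ε) 0)
  ~> (λ (u : Nat) → u) (elimNat (λ (ρ : Nat) → Nat) 2 (λ (w : Nat) → λ (d : Nat) → d) 0)
  ~> elimNat (λ (u : Nat) → Nat) 2 (λ (ρ : Nat) → λ (w : Nat) → w) 0
  ~> 2
inferred type:
  Nat


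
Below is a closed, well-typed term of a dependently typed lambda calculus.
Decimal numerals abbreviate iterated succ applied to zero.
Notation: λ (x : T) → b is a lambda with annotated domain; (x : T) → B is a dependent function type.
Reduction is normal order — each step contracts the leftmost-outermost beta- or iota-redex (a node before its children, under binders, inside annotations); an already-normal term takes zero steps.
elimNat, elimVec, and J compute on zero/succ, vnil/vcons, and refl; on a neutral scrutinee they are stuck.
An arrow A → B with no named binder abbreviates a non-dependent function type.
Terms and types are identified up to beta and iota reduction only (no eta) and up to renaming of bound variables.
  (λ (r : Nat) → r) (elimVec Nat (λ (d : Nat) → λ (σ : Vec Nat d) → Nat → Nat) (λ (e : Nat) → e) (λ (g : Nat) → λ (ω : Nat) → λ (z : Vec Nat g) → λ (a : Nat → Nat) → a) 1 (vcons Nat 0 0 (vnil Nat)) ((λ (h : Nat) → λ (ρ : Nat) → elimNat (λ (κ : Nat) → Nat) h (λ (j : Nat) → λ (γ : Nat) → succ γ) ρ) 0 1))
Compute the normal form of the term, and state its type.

resulting normal form:
  1
inferred type:
  Nat


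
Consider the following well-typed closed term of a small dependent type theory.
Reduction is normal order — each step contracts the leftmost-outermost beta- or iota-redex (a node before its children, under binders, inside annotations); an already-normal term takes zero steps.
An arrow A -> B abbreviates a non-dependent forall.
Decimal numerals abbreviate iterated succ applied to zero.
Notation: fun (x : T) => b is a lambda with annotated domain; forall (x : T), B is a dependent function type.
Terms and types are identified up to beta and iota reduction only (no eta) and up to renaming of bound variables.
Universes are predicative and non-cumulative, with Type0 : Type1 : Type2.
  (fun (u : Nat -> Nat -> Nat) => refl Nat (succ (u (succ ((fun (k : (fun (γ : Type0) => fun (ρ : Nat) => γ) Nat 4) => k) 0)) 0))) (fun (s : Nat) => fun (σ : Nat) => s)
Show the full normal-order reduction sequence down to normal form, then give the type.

reduction (normal order):
  (fun (u : Nat -> Nat -> Nat) => refl Nat (succ (u (succ ((fun (k : (fun (γ : Type0) => fun (ρ : Nat) => γ) Nat 4) => k) 0)) 0))) (fun (s : Nat) => fun (σ : Nat) => s)
  ~> refl Nat (succ ((fun (u : Nat) => fun (k : Nat) => u) (succ ((fun (γ : (fun (ρ : Type0) => fun (s : Nat) => ρ) Nat 4) => γ) 0)) 0))
  ~> refl Nat (succ ((fun (u : Nat) => succ ((fun (k : (fun (γ : Type0) => fun (ρ : Nat) => γ) Nat 4) => k) 0)) 0))
  ~> refl Nat (succ (succ ((fun (u : (fun (k : Type0) => fun (γ : Nat) => k) Nat 4) => u) 0)))
  ~> refl Nat 2
the term's type:
  Eq Nat 2 2


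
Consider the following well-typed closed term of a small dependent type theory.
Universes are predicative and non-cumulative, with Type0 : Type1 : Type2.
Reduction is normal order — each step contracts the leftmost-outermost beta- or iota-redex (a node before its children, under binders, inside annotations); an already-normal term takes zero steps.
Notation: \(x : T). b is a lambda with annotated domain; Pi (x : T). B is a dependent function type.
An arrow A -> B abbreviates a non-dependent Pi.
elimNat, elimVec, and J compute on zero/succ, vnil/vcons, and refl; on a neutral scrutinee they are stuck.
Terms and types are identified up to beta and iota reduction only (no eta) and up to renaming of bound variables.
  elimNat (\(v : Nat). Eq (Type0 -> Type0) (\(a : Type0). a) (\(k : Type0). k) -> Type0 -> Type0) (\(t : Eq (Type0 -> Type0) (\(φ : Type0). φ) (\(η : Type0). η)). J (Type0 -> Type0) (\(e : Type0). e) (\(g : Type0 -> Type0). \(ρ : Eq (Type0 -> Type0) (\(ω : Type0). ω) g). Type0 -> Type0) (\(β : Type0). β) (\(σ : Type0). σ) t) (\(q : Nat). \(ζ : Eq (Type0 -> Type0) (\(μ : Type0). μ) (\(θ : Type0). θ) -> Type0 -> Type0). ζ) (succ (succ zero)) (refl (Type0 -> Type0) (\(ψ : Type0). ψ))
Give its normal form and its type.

reduced normal form:
  \(v : Type0). v
the term's type:
  Type0 -> Type0
observation: contracting an elimNat iota-redex first, the term normalizes in 9 steps.


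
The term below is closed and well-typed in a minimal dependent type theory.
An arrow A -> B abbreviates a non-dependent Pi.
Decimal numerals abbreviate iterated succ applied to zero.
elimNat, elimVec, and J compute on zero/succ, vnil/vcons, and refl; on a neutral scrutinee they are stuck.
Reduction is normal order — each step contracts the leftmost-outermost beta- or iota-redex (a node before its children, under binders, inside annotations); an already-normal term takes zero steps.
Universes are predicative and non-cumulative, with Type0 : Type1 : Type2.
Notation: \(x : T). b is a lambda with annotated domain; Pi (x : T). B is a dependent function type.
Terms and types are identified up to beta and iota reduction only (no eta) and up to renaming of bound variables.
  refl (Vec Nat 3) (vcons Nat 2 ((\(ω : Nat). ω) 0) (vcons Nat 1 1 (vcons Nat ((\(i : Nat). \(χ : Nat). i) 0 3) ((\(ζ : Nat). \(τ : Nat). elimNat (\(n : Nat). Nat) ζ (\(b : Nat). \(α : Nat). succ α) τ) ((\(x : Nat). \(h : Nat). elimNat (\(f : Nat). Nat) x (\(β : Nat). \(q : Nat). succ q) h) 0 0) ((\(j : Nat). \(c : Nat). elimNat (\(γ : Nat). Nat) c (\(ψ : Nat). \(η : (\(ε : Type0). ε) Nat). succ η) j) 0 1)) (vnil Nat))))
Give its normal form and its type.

normal form:
  refl (Vec Nat 3) (vcons Nat 2 0 (vcons Nat 1 1 (vcons Nat 0 1 (vnil Nat))))
inferred type:
  Eq (Vec Nat 3) (vcons Nat 2 0 (vcons Nat 1 1 (vcons Nat 0 1 (vnil Nat)))) (vcons Nat 2 0 (vcons Nat 1 1 (vcons Nat 0 1 (vnil Nat))))


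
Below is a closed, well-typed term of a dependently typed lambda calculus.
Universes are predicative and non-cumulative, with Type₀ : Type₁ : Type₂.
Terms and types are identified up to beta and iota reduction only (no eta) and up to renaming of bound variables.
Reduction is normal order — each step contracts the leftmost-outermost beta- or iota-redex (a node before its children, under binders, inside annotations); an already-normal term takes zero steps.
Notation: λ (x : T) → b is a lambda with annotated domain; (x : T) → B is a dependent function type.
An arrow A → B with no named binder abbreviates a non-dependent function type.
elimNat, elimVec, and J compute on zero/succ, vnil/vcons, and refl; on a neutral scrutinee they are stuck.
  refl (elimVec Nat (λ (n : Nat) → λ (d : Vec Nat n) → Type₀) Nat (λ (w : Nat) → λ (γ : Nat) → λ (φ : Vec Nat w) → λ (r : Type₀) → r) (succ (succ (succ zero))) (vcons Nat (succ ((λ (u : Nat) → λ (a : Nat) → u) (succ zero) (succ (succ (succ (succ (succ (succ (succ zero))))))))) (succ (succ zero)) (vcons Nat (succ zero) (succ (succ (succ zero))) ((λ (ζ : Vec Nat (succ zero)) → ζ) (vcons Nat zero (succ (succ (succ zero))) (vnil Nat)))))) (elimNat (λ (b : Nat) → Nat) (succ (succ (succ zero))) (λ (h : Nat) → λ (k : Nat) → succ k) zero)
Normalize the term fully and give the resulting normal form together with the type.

reduced normal form:
  refl Nat (succ (succ (succ zero)))
the term's type:
  Eq Nat (succ (succ (succ zero))) (succ (succ (succ zero)))
observation: 18 normal-order steps separate the term from its normal form.
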